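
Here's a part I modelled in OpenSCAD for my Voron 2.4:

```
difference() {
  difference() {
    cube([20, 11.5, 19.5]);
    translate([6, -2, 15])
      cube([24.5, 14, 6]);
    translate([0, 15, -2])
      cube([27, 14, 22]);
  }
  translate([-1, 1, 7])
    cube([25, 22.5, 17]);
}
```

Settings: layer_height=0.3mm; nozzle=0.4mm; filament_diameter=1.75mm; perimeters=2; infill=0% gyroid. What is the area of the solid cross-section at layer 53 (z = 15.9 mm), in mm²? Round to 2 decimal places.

6.00 mm²

At z = 15.9 mm: the 20×11.5 cube contributes its full rectangle (area 230.00 mm²); the 24.5×14 cube at (6, -2) contributes its full rectangle (area 343.00 mm²); the cube at (0, 15) (footprint 27×14) is included at this height (area 378.00 mm²); Subtracting the remaining from the first: starting from the 20×11.5 cube (230.00 mm²), the 24.5×14 cube at (6, -2) partially overlaps it — only the 161.00 mm² overlap (of its 343.00 mm²) is removed, clipping the outline; the 27×14 cube at (0, 15) misses the remaining region (no effect) — area = 69.00 mm²; the 25×22.5 cube at (-1, 1) contributes its full rectangle (area 562.50 mm²); Subtracting the remaining from the first: starting from the result so far (69.00 mm²), the 25×22.5 cube at (-1, 1) partially overlaps it — only the 63.00 mm² overlap (of its 562.50 mm²) is removed, clipping the outline — area = 6.00 mm². Overall, the cross-section is a single solid region. Net area = 6.00 mm².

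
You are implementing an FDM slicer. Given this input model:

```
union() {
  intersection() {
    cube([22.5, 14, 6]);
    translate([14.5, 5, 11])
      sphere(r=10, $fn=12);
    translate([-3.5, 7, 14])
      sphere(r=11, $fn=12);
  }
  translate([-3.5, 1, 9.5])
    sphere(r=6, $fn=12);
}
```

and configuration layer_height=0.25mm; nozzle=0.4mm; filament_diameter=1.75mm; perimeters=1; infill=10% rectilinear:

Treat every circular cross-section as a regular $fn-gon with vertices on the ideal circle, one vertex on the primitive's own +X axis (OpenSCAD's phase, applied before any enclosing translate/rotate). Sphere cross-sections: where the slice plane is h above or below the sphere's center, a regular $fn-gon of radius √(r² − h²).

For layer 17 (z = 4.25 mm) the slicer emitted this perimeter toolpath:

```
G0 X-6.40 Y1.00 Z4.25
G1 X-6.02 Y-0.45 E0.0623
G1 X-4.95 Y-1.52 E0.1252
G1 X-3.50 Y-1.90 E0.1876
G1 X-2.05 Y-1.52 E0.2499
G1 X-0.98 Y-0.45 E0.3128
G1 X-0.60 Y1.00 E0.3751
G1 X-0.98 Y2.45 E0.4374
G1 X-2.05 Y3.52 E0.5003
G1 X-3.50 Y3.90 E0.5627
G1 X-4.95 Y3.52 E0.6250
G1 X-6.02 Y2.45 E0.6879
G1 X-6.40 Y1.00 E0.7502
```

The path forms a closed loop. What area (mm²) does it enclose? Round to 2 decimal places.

25.32 mm²

Apply the shoelace formula to the sequence of (X, Y) vertices; enclosed area = 25.32 mm².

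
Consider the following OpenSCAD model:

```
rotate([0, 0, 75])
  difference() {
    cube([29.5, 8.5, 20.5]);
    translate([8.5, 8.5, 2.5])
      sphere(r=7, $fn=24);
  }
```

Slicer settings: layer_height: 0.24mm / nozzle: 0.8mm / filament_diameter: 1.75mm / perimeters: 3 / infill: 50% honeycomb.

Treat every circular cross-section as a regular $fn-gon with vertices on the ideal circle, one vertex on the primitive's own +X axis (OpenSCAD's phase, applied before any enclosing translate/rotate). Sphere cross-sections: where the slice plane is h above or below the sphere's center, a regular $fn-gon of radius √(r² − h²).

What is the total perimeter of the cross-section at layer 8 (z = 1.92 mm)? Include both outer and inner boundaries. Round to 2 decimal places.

83.90 mm

At z = 1.92 mm: the cube is present — its section is the full 29.5×8.5 rectangle (perimeter 76.00 mm); the sphere at (8.5, 8.5): section is a regular 24-gon, circumradius = √(r²−h²) = √(7²−0.58²) = 6.976 (perimeter = 2·24·6.976·sin(180°/24) = 43.71 mm); After the difference (first − rest): starting from the 29.5×8.5 cube, the r=7 sphere at (8.5, 8.5) partially overlaps it — only the 75.57 mm² overlap (of its 151.14 mm²) is removed, clipping the outline — boundary = 83.90 mm; (rotated 75° about Z; rotation is an isometry so areas/perimeters/island counts are preserved). Overall, the cross-section is a single solid region. Total boundary length (outer) = 83.90 mm.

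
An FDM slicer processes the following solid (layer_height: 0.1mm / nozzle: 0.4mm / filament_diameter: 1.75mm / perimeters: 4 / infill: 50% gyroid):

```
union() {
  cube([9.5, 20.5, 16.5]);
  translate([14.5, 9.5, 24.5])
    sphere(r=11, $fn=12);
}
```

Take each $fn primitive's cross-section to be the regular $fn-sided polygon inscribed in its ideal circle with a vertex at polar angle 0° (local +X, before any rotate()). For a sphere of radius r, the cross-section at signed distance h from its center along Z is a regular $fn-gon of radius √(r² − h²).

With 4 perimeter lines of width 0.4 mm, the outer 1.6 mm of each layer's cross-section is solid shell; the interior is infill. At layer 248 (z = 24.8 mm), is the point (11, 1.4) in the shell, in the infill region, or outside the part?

infill

At z = 24.8 mm: the cube does not reach this height (z outside [0, 16.5]); the r=11 sphere at (14.5, 9.5) contributes a regular 12-gon of circumradius √(11²−0.3²) = 10.996; Taking the union: only the r=11 sphere at (14.5, 9.5) is present, so the union is just that shape — 1 connected region. Overall, the cross-section is a single solid region. The nearest boundary edge runs (9.00, -0.02)→(14.50, -1.50); distance from the point to it = 1.89 mm. The point is inside the cross-section and 1.89 mm from the nearest boundary — more than the 1.6 mm shell width (4 × 0.4), so it's in the infill interior.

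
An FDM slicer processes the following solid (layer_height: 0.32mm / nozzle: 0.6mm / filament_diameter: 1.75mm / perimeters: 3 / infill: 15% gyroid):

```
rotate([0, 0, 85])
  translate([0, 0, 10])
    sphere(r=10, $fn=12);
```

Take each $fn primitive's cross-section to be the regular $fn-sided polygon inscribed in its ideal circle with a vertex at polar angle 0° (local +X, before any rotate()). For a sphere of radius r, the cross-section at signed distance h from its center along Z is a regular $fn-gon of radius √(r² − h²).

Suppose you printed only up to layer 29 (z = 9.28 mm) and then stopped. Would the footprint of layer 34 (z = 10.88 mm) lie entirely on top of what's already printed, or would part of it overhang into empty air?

Compare the two slices. At z = 9.28: the r=10 sphere slices to a regular 12-gon of circumradius 9.974 (√(r²−h²) with h=0.72 from center) (area = (12/2)·9.974²·sin(360°/12) = 298.44 mm²); (whole slice rotated 85° about Z — lengths, areas and connectivity unchanged). At z = 10.88: the sphere: section is a regular 12-gon, circumradius = √(r²−h²) = √(10²−0.88²) = 9.961 (area = (12/2)·9.961²·sin(360°/12) = 297.68 mm²); (rotated 85° about Z; rotation is an isometry so areas/perimeters/island counts are preserved). Checking containment: the cross-section at z = 10.88 is a subset of the cross-section at z = 9.28.

entirely on top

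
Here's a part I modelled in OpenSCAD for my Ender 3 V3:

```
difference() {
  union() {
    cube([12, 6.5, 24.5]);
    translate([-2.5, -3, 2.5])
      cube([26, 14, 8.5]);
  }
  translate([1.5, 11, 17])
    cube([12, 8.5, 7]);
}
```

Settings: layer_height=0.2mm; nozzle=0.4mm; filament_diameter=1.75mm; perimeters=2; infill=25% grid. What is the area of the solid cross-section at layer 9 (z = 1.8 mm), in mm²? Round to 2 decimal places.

At z = 1.8 mm: the 12×6.5 cube contributes its full rectangle (area 78.00 mm²); the cube at (-2.5, -3) does not reach this height (z outside [2.5, 11]); Combining (union): only the 12×6.5 cube is present, so the union is just that shape — area = 78.00 mm²; the cube at (1.5, 11) is absent (z outside [17, 24]); Subtracting the remaining from the first: none of the subtracted shapes is present at this height, so the result so far is unchanged — area = 78.00 mm². Overall, the cross-section is a single solid region. Net area = 78.00 mm².

78.00 mm²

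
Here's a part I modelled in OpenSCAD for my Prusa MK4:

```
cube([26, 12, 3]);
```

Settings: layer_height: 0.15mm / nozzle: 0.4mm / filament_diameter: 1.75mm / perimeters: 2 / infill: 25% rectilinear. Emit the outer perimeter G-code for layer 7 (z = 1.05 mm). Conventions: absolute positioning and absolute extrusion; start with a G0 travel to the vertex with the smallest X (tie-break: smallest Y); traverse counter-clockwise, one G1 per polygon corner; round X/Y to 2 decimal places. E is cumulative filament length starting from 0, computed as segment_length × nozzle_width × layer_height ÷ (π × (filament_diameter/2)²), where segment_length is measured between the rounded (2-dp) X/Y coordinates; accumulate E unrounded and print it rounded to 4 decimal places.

At z = 1.05 mm: the 26×12 cube contributes its full rectangle. The outline is a single polygon with 4 vertices. Extrusion per mm of travel: 0.4 × 0.15 / (π × 0.875²) = 0.024945. Accumulating E over each segment gives final E = 1.8958.

G0 X0.00 Y0.00 Z1.05
G1 X26.00 Y0.00 E0.6486
G1 X26.00 Y12.00 E0.9479
G1 X0.00 Y12.00 E1.5965
G1 X0.00 Y0.00 E1.8958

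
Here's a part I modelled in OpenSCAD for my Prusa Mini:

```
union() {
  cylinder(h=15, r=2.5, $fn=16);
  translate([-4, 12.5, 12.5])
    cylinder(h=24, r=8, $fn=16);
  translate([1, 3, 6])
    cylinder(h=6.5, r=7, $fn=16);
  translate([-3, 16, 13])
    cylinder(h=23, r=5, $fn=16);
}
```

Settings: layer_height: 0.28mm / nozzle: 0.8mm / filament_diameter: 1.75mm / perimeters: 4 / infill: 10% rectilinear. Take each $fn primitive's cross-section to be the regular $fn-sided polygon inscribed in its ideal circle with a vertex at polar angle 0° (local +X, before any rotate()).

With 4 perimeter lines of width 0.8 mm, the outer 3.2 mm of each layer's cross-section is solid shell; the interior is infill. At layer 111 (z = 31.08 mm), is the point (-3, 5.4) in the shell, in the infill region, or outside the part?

At z = 31.08 mm: the cylinder does not reach this height (z outside [0, 15]); the cylinder at (-4, 12.5): section is a regular 16-gon, circumradius r=8; the cylinder at (1, 3) is not intersected at this z (z outside [6, 12.5]); the r=5 cylinder at (-3, 16) gives a regular 16-gon of circumradius 5 (constant along its height); Merging all regions: the regions partially overlap (shared area 73.06 mm²), so overlapping operands fuse into one piece — 1 connected region. Overall, the cross-section is a single solid region. The nearest boundary edge runs (-0.94, 5.11)→(-4.00, 4.50); distance from the point to it = 0.69 mm. The point is inside the cross-section, 0.69 mm from the nearest boundary — within the 3.2 mm shell band (4 × 0.8).

shell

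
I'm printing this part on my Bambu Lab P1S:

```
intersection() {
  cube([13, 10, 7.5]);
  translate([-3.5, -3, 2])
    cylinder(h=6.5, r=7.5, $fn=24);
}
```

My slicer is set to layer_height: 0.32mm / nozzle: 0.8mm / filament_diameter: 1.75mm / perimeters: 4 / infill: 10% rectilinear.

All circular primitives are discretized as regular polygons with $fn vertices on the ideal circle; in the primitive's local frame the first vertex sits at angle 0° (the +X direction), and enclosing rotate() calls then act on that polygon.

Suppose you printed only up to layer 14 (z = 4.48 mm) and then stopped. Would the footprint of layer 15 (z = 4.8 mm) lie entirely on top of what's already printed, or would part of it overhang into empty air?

entirely on top

Compare the two slices. At z = 4.48: the 13×10 cube contributes its full rectangle (area 130.00 mm²); the cylinder at (-3.5, -3): section is a regular 24-gon, circumradius r=7.5 (area = (24/2)·7.500²·sin(360°/24) = 174.70 mm²); Keeping only the common overlap: the r=7.5 cylinder at (-3.5, -3) partially overlaps the 13×10 cube; clipping to the common part keeps 7.33 mm² — area = 7.33 mm². At z = 4.8: the 13×10 cube contributes its full rectangle (area 130.00 mm²); the cylinder at (-3.5, -3): section is a regular 24-gon, circumradius r=7.5 (area = (24/2)·7.500²·sin(360°/24) = 174.70 mm²); Keeping only the common overlap: the r=7.5 cylinder at (-3.5, -3) partially overlaps the 13×10 cube; clipping to the common part keeps 7.33 mm² — area = 7.33 mm². Checking containment: the cross-section at z = 4.8 is a subset of the cross-section at z = 4.48.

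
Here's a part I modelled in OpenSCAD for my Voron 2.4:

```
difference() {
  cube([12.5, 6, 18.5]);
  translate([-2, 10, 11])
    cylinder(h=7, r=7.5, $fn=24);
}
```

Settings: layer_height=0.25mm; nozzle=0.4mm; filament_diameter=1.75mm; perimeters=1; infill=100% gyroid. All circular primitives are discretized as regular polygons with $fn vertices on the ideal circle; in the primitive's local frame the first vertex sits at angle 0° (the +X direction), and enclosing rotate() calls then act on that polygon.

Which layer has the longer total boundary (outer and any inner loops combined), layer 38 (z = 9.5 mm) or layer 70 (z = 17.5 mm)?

layer 38 (z = 9.5 mm)

Layer 38 (z = 9.5): the cube (footprint 12.5×6) is included at this height (perimeter 37.00 mm); the cylinder at (-2, 10) is not intersected at this z (z outside [11, 18]); Taking the first minus the rest: none of the subtracted shapes is present at this height, so the 12.5×6 cube is unchanged — boundary = 37.00 mm. So its perimeter = 37.00 mm. Layer 70 (z = 17.5): the 12.5×6 cube contributes its full rectangle (perimeter 37.00 mm); the r=7.5 cylinder at (-2, 10) gives a regular 24-gon of circumradius 7.5 (constant along its height) (perimeter = 2·24·7.500·sin(180°/24) = 46.99 mm); Subtracting the remaining from the first: starting from the 12.5×6 cube, the r=7.5 cylinder at (-2, 10) partially overlaps it — only the 8.60 mm² overlap (of its 174.70 mm²) is removed, clipping the outline — boundary = 34.97 mm. So its perimeter = 34.97 mm. Layer 38 is larger (37.00 vs 34.97 mm).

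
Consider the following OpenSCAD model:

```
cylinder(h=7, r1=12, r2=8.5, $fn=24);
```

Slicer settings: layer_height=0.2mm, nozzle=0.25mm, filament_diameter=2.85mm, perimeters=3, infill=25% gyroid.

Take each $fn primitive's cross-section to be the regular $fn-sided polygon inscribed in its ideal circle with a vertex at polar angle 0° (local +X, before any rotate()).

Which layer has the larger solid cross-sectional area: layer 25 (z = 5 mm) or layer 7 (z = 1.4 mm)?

layer 7 (z = 1.4 mm)

Layer 25 (z = 5): the cone (r1=12→r2=8.5) has section circumradius 9.500 here — a regular 24-gon (area = (24/2)·9.500²·sin(360°/24) = 280.30 mm²). So its area = 280.30 mm². Layer 7 (z = 1.4): the cone contributes a regular 24-gon of circumradius 11.300 (interpolated between r1=12 and r2=8.5 at t=0.200) (area = (24/2)·11.300²·sin(360°/24) = 396.58 mm²). So its area = 396.58 mm². Layer 7 is larger (396.58 vs 280.30 mm²).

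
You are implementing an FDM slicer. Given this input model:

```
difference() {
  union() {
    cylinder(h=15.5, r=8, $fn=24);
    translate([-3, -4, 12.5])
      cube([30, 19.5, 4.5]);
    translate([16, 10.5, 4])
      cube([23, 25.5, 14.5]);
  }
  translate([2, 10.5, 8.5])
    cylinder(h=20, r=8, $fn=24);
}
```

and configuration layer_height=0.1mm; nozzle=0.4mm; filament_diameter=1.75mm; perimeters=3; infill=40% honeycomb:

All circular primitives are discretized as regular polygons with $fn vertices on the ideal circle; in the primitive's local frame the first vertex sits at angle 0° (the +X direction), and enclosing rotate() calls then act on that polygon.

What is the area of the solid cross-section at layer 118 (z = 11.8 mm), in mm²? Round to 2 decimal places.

742.71 mm²

At z = 11.8 mm: the r=8 cylinder contributes a regular 24-gon of circumradius 8 (area = (24/2)·8.000²·sin(360°/24) = 198.77 mm²); the cube at (-3, -4) is absent (z outside [12.5, 17]); the cube at (16, 10.5) is present — its section is the full 23×25.5 rectangle (area 586.50 mm²); Merging all regions: the 2 present regions are separate (no shared area or edge), so areas and boundary lengths simply add and each stays a separate island — area = 785.27 mm²; the r=8 cylinder at (2, 10.5) gives a regular 24-gon of circumradius 8 (constant along its height) (area = (24/2)·8.000²·sin(360°/24) = 198.77 mm²); After the difference (first − rest): starting from the result so far (785.27 mm²), the r=8 cylinder at (2, 10.5) partially overlaps it — only the 42.56 mm² overlap (of its 198.77 mm²) is removed, clipping the outline — area = 742.71 mm². Overall, the cross-section has 2 separate islands. Net area = 742.71 mm².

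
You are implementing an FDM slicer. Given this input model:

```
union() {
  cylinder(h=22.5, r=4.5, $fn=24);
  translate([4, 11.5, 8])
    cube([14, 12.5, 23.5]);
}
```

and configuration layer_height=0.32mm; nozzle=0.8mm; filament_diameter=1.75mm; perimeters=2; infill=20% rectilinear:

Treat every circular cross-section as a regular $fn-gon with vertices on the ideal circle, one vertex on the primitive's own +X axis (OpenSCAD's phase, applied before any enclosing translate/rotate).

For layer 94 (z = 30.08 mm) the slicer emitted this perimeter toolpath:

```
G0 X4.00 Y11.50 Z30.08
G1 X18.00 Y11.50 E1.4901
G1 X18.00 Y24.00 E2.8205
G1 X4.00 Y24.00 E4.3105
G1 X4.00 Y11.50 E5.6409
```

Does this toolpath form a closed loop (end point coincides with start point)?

yes

Start point (G0): (4.00, 11.50). End point (last G1): the path returns to the start — closed.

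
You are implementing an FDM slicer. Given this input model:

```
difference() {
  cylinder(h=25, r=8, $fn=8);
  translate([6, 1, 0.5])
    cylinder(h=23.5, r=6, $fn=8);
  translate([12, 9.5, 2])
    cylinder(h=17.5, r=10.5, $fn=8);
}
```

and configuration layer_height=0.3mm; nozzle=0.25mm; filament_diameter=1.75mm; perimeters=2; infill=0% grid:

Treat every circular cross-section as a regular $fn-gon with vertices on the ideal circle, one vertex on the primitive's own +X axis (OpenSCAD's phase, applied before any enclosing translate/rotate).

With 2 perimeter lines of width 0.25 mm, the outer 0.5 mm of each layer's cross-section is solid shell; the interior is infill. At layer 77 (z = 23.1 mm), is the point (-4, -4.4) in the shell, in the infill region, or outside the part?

At z = 23.1 mm: the r=8 cylinder gives a regular 8-gon of circumradius 8 (constant along its height); the r=6 cylinder at (6, 1) contributes a regular 8-gon of circumradius 6; the cylinder at (12, 9.5) does not reach this height (z outside [2, 19.5]); Subtracting the remaining from the first: starting from the r=8 cylinder, the r=6 cylinder at (6, 1) partially overlaps it — only the 59.11 mm² overlap (of its 101.82 mm²) is removed, clipping the outline — 1 connected region. Overall, the cross-section is a single solid region. The nearest boundary edge runs (-0.00, -8.00)→(-5.66, -5.66); distance from the point to it = 1.80 mm. The point is inside the cross-section and 1.80 mm from the nearest boundary — more than the 0.5 mm shell width (2 × 0.25), so it's in the infill interior.

infill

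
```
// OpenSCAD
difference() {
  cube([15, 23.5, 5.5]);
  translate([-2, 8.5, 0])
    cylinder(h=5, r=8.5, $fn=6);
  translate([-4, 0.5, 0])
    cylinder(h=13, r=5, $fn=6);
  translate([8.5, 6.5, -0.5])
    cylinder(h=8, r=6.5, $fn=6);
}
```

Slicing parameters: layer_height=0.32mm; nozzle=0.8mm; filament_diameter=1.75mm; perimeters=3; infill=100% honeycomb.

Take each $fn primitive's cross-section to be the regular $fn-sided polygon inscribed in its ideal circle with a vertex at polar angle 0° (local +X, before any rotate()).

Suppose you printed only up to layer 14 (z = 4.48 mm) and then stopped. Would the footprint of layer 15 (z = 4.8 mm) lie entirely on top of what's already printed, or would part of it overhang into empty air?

entirely on top

Compare the two slices. At z = 4.48: the cube (footprint 15×23.5) is included at this height (area 352.50 mm²); the cylinder at (-2, 8.5): section is a regular 6-gon, circumradius r=8.5 (area = (6/2)·8.500²·sin(360°/6) = 187.71 mm²); the r=5 cylinder at (-4, 0.5) gives a regular 6-gon of circumradius 5 (constant along its height) (area = (6/2)·5.000²·sin(360°/6) = 64.95 mm²); the r=6.5 cylinder at (8.5, 6.5) contributes a regular 6-gon of circumradius 6.5 (area = (6/2)·6.500²·sin(360°/6) = 109.77 mm²); Taking the first minus the rest: starting from the 15×23.5 cube (352.50 mm²), the r=8.5 cylinder at (-2, 8.5) partially overlaps it — only the 64.41 mm² overlap (of its 187.71 mm²) is removed, clipping the outline; the r=5 cylinder at (-4, 0.5) partially overlaps it — only the 0.95 mm² overlap (of its 64.95 mm²) is removed, clipping the outline; the r=6.5 cylinder at (8.5, 6.5) partially overlaps it — only the 93.39 mm² overlap (of its 109.77 mm²) is removed, clipping the outline — area = 193.75 mm². At z = 4.8: the cube is present — its section is the full 15×23.5 rectangle (area 352.50 mm²); the cylinder at (-2, 8.5): section is a regular 6-gon, circumradius r=8.5 (area = (6/2)·8.500²·sin(360°/6) = 187.71 mm²); the r=5 cylinder at (-4, 0.5) gives a regular 6-gon of circumradius 5 (constant along its height) (area = (6/2)·5.000²·sin(360°/6) = 64.95 mm²); the r=6.5 cylinder at (8.5, 6.5) contributes a regular 6-gon of circumradius 6.5 (area = (6/2)·6.500²·sin(360°/6) = 109.77 mm²); Subtracting the remaining from the first: starting from the 15×23.5 cube (352.50 mm²), the r=8.5 cylinder at (-2, 8.5) partially overlaps it — only the 64.41 mm² overlap (of its 187.71 mm²) is removed, clipping the outline; the r=5 cylinder at (-4, 0.5) partially overlaps it — only the 0.95 mm² overlap (of its 64.95 mm²) is removed, clipping the outline; the r=6.5 cylinder at (8.5, 6.5) partially overlaps it — only the 93.39 mm² overlap (of its 109.77 mm²) is removed, clipping the outline — area = 193.75 mm². Checking containment: the cross-section at z = 4.8 is a subset of the cross-section at z = 4.48.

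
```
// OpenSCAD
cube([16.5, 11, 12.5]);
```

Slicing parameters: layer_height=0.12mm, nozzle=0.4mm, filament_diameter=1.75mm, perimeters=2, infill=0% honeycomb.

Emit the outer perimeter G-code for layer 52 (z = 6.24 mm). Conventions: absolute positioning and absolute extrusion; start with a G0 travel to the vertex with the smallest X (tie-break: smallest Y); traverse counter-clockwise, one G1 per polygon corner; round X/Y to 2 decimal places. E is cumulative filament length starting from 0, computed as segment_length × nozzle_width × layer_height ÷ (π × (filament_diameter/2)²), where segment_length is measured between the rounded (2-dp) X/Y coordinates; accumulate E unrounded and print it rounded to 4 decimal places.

G0 X0.00 Y0.00 Z6.24
G1 X16.50 Y0.00 E0.3293
G1 X16.50 Y11.00 E0.5488
G1 X0.00 Y11.00 E0.8781
G1 X0.00 Y0.00 E1.0976

At z = 6.24 mm: the cube is present — its section is the full 16.5×11 rectangle. The outline is a single polygon with 4 vertices. Extrusion per mm of travel: 0.4 × 0.12 / (π × 0.875²) = 0.019956. Accumulating E over each segment gives final E = 1.0976.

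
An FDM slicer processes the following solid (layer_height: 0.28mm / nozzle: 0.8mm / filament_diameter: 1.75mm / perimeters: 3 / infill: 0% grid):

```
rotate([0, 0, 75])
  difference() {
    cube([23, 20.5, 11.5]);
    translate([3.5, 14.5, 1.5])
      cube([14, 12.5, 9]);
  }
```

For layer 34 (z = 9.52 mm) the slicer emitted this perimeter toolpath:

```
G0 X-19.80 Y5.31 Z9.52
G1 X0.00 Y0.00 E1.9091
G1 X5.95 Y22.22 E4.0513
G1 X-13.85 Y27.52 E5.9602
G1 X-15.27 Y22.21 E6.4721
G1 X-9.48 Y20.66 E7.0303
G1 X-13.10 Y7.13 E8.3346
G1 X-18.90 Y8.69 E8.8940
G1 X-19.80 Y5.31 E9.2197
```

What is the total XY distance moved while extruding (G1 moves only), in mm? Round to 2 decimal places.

Sum the Euclidean lengths of each G1 segment: total = 99.00 mm.

99.00 mm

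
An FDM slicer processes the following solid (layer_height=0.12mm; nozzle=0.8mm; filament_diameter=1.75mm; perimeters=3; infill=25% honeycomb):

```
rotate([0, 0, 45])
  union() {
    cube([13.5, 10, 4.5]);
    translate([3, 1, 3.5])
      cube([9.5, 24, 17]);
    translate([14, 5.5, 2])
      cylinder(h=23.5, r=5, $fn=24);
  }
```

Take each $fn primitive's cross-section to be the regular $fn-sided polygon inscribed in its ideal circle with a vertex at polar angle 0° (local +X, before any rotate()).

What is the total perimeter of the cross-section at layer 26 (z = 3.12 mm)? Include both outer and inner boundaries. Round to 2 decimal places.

54.31 mm

At z = 3.12 mm: the 13.5×10 cube contributes its full rectangle (perimeter 47.00 mm); the cube at (3, 1) is absent (z outside [3.5, 20.5]); the r=5 cylinder at (14, 5.5) contributes a regular 24-gon of circumradius 5 (perimeter = 2·24·5.000·sin(180°/24) = 31.33 mm); Taking the union: the regions partially overlap (shared area 33.42 mm²), so the edge portions inside another operand are dropped and the merged outline is re-measured after clipping — boundary = 54.31 mm; (whole slice rotated 45° about Z — lengths, areas and connectivity unchanged). Overall, the cross-section is a single solid region. Total boundary length (outer) = 54.31 mm.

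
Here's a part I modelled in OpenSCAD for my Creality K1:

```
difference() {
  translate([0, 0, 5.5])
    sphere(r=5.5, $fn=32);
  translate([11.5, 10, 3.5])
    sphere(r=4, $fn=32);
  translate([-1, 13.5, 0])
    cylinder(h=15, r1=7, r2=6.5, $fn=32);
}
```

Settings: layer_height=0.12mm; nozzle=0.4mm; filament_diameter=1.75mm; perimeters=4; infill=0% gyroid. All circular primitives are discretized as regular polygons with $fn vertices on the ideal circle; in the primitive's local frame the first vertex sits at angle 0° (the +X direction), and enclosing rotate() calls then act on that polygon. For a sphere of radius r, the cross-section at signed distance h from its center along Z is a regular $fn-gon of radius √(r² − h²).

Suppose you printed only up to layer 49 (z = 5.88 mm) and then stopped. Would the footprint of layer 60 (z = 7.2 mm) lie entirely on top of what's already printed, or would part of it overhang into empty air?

Compare the two slices. At z = 5.88: the r=5.5 sphere slices to a regular 32-gon of circumradius 5.487 (√(r²−h²) with h=0.38 from center) (area = (32/2)·5.487²·sin(360°/32) = 93.97 mm²); the r=4 sphere at (11.5, 10) slices to a regular 32-gon of circumradius 3.215 (√(r²−h²) with h=2.38 from center) (area = (32/2)·3.215²·sin(360°/32) = 32.26 mm²); the cone at (-1, 13.5) (r1=7→r2=6.5) has section circumradius 6.804 here — a regular 32-gon (area = (32/2)·6.804²·sin(360°/32) = 144.51 mm²); Taking the first minus the rest: starting from the r=5.5 sphere (93.97 mm²), the r=4 sphere at (11.5, 10) misses the remaining region (no effect); the cone at (-1, 13.5) misses the remaining region (no effect) — area = 93.97 mm². At z = 7.2: the r=5.5 sphere slices to a regular 32-gon of circumradius 5.231 (√(r²−h²) with h=1.7 from center) (area = (32/2)·5.231²·sin(360°/32) = 85.40 mm²); the r=4 sphere at (11.5, 10) slices to a regular 32-gon of circumradius 1.520 (√(r²−h²) with h=3.7 from center) (area = (32/2)·1.520²·sin(360°/32) = 7.21 mm²); the cone at (-1, 13.5) (r1=7→r2=6.5) has section circumradius 6.760 here — a regular 32-gon (area = (32/2)·6.760²·sin(360°/32) = 142.64 mm²); Taking the first minus the rest: starting from the r=5.5 sphere (85.40 mm²), the r=4 sphere at (11.5, 10) misses the remaining region (no effect); the cone at (-1, 13.5) misses the remaining region (no effect) — area = 85.40 mm². Checking containment: the cross-section at z = 7.2 is a subset of the cross-section at z = 5.88.

entirely on top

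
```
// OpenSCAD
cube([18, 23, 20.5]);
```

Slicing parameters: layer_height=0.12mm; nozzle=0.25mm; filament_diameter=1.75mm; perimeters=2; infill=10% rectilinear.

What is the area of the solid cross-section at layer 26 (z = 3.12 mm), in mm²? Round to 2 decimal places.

At z = 3.12 mm: the cube is present — its section is the full 18×23 rectangle (area 414.00 mm²). Overall, the cross-section is a single solid region. Net area = 414.00 mm².

414.00 mm²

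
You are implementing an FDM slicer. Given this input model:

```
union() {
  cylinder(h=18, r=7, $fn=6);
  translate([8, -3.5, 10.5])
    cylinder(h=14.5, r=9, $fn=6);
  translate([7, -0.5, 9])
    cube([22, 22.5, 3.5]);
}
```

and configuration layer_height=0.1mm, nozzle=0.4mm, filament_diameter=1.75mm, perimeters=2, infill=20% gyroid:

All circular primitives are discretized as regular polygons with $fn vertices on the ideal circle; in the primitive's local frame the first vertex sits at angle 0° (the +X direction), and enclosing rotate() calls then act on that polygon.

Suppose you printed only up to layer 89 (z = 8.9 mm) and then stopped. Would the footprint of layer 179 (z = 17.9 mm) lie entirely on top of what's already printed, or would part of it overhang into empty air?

part overhangs

Compare the two slices. At z = 8.9: the r=7 cylinder gives a regular 6-gon of circumradius 7 (constant along its height) (area = (6/2)·7.000²·sin(360°/6) = 127.31 mm²); the cylinder at (8, -3.5) is absent (z outside [10.5, 25]); the cube at (7, -0.5) does not reach this height (z outside [9, 12.5]); Taking the union: only the r=7 cylinder is present, so the union is just that shape — area = 127.31 mm². At z = 17.9: the r=7 cylinder contributes a regular 6-gon of circumradius 7 (area = (6/2)·7.000²·sin(360°/6) = 127.31 mm²); the r=9 cylinder at (8, -3.5) contributes a regular 6-gon of circumradius 9 (area = (6/2)·9.000²·sin(360°/6) = 210.44 mm²); the cube at (7, -0.5) is not intersected at this z (z outside [9, 12.5]); Merging all regions: the regions partially overlap — summed areas 337.75 mm² minus the doubly-counted overlap 47.49 mm² gives 290.26 mm² — area = 290.26 mm². Checking containment: at z = 17.9 the cross-section extends beyond the z = 8.9 cross-section by about 162.96 mm².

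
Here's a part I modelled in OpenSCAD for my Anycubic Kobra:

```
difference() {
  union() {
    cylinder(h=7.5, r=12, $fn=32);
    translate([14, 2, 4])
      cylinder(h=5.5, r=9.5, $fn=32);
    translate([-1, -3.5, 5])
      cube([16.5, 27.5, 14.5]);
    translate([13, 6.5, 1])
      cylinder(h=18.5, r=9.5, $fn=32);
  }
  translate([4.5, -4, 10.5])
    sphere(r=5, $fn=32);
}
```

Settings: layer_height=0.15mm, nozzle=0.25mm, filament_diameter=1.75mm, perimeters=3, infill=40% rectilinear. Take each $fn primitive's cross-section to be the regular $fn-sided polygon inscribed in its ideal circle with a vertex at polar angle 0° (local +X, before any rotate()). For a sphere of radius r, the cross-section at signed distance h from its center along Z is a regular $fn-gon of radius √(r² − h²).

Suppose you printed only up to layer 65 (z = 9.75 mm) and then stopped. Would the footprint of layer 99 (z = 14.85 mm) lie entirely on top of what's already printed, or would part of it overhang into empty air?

Compare the two slices. At z = 9.75: the cylinder does not reach this height (z outside [0, 7.5]); the cylinder at (14, 2) is absent (z outside [4, 9.5]); the cube at (-1, -3.5) (footprint 16.5×27.5) is included at this height (area 453.75 mm²); the cylinder at (13, 6.5): section is a regular 32-gon, circumradius r=9.5 (area = (32/2)·9.500²·sin(360°/32) = 281.71 mm²); Taking the union: the regions partially overlap — summed areas 735.46 mm² minus the doubly-counted overlap 187.65 mm² gives 547.81 mm² — area = 547.81 mm²; the sphere at (4.5, -4): section is a regular 32-gon, circumradius = √(r²−h²) = √(5²−0.75²) = 4.943 (area = (32/2)·4.943²·sin(360°/32) = 76.28 mm²); Taking the first minus the rest: starting from that combined region (547.81 mm²), the r=5 sphere at (4.5, -4) partially overlaps it — only the 33.22 mm² overlap (of its 76.28 mm²) is removed, clipping the outline — area = 514.59 mm². At z = 14.85: the cylinder is absent (z outside [0, 7.5]); the cylinder at (14, 2) is absent (z outside [4, 9.5]); the cube at (-1, -3.5) (footprint 16.5×27.5) is included at this height (area 453.75 mm²); the r=9.5 cylinder at (13, 6.5) gives a regular 32-gon of circumradius 9.5 (constant along its height) (area = (32/2)·9.500²·sin(360°/32) = 281.71 mm²); Combining (union): the regions partially overlap — summed areas 735.46 mm² minus the doubly-counted overlap 187.65 mm² gives 547.81 mm² — area = 547.81 mm²; the sphere at (4.5, -4): section is a regular 32-gon, circumradius = √(r²−h²) = √(5²−4.35²) = 2.465 (area = (32/2)·2.465²·sin(360°/32) = 18.97 mm²); Taking the first minus the rest: starting from the result so far (547.81 mm²), the r=5 sphere at (4.5, -4) partially overlaps it — only the 7.04 mm² overlap (of its 18.97 mm²) is removed, clipping the outline — area = 540.76 mm². Checking containment: at z = 14.85 the cross-section extends beyond the z = 9.75 cross-section by about 26.18 mm².

part overhangs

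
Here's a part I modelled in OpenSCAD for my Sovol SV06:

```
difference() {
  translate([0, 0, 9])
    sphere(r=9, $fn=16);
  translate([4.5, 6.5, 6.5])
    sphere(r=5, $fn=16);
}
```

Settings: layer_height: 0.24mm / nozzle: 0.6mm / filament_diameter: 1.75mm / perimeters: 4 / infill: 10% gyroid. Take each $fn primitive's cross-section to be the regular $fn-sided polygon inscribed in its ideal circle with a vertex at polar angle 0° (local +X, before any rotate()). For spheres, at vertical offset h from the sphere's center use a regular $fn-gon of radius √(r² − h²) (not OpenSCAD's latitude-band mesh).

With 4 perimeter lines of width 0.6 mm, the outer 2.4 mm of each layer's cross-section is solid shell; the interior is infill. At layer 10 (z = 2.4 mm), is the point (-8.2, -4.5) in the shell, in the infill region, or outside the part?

At z = 2.4 mm: the r=9 sphere contributes a regular 16-gon of circumradius √(9²−6.6²) = 6.119; the r=5 sphere at (4.5, 6.5) slices to a regular 16-gon of circumradius 2.862 (√(r²−h²) with h=4.1 from center); After the difference (first − rest): starting from the r=9 sphere, the r=5 sphere at (4.5, 6.5) partially overlaps it — only the 2.43 mm² overlap (of its 25.07 mm²) is removed, clipping the outline — 1 connected region. Overall, the cross-section is a single solid region. The nearest boundary edge runs (-4.33, -4.33)→(-5.65, -2.34); distance from the point to it = 3.32 mm. The point is not inside any of the regions above, so it lies outside the cross-section (3.32 mm from the nearest boundary).

outside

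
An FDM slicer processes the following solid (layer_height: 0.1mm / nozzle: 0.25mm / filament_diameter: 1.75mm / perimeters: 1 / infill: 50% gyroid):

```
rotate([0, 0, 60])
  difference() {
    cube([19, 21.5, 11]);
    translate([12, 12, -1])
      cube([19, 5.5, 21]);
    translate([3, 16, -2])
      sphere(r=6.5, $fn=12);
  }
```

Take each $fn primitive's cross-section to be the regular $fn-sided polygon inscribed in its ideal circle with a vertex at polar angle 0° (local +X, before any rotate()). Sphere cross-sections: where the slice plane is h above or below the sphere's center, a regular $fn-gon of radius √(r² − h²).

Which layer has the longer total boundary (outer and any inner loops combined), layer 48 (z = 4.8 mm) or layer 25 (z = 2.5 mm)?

Layer 48 (z = 4.8): the cube is present — its section is the full 19×21.5 rectangle (perimeter 81.00 mm); the cube at (12, 12) is present — its section is the full 19×5.5 rectangle (perimeter 49.00 mm); the sphere at (3, 16) is not intersected at this z (|z−center|=6.800 > r=6.5); After the difference (first − rest): starting from the 19×21.5 cube, the 19×5.5 cube at (12, 12) partially overlaps it — only the 38.50 mm² overlap (of its 104.50 mm²) is removed, clipping the outline — boundary = 95.00 mm; (rotated 60° about Z; rotation is an isometry so areas/perimeters/island counts are preserved). So its perimeter = 95.00 mm. Layer 25 (z = 2.5): the cube is present — its section is the full 19×21.5 rectangle (perimeter 81.00 mm); the cube at (12, 12) is present — its section is the full 19×5.5 rectangle (perimeter 49.00 mm); the sphere at (3, 16): section is a regular 12-gon, circumradius = √(r²−h²) = √(6.5²−4.5²) = 4.690 (perimeter = 2·12·4.690·sin(180°/12) = 29.14 mm); Subtracting the remaining from the first: starting from the 19×21.5 cube, the 19×5.5 cube at (12, 12) partially overlaps it — only the 38.50 mm² overlap (of its 104.50 mm²) is removed, clipping the outline; the r=6.5 sphere at (3, 16) partially overlaps it — only the 58.42 mm² overlap (of its 66.00 mm²) is removed, clipping the outline — boundary = 109.46 mm; (whole slice rotated 60° about Z — lengths, areas and connectivity unchanged). So its perimeter = 109.46 mm. Layer 25 is larger (109.46 vs 95.00 mm).

layer 25 (z = 2.5 mm)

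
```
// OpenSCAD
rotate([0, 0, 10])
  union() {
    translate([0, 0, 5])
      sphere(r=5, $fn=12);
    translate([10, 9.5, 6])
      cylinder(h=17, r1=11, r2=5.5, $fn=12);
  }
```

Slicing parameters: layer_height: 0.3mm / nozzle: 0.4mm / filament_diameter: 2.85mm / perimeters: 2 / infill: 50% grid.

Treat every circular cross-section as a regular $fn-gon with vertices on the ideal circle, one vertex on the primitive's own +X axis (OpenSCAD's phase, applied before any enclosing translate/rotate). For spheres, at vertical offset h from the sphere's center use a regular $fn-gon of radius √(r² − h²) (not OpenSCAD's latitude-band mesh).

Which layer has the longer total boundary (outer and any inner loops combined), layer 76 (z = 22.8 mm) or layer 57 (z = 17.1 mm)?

layer 57 (z = 17.1 mm)

Layer 76 (z = 22.8): the sphere does not reach this height (|z−center|=17.800 > r=5); the cone at (10, 9.5) (r1=11→r2=5.5) has section circumradius 5.565 here — a regular 12-gon (perimeter = 2·12·5.565·sin(180°/12) = 34.57 mm); Taking the union: only the cone at (10, 9.5) is present, so the union is just that shape — boundary = 34.57 mm; (rotated 10° about Z; rotation is an isometry so areas/perimeters/island counts are preserved). So its perimeter = 34.57 mm. Layer 57 (z = 17.1): the sphere does not reach this height (|z−center|=12.100 > r=5); the cone at (10, 9.5) (r1=11→r2=5.5) has section circumradius 7.409 here — a regular 12-gon (perimeter = 2·12·7.409·sin(180°/12) = 46.02 mm); Merging all regions: only the cone at (10, 9.5) is present, so the union is just that shape — boundary = 46.02 mm; (whole slice rotated 10° about Z — lengths, areas and connectivity unchanged). So its perimeter = 46.02 mm. Layer 57 is larger (46.02 vs 34.57 mm).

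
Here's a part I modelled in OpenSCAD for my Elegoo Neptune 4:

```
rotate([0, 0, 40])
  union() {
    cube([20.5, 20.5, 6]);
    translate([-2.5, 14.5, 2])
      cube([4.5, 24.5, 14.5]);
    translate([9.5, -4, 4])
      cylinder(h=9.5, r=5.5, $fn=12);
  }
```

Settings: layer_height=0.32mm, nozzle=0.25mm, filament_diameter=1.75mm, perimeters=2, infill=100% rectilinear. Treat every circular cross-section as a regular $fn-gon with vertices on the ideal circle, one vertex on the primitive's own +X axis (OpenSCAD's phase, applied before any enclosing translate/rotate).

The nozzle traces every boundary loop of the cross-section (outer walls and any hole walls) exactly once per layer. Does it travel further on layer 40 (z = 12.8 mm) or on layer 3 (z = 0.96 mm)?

Layer 40 (z = 12.8): the cube is absent (z outside [0, 6]); the cube at (-2.5, 14.5) is present — its section is the full 4.5×24.5 rectangle (perimeter 58.00 mm); the r=5.5 cylinder at (9.5, -4) gives a regular 12-gon of circumradius 5.5 (constant along its height) (perimeter = 2·12·5.500·sin(180°/12) = 34.16 mm); Merging all regions: the 2 present regions are separate (no shared area or edge), so areas and boundary lengths simply add and each stays a separate island — boundary = 92.16 mm; (whole slice rotated 40° about Z — lengths, areas and connectivity unchanged). So its perimeter = 92.16 mm. Layer 3 (z = 0.96): the cube is present — its section is the full 20.5×20.5 rectangle (perimeter 82.00 mm); the cube at (-2.5, 14.5) is not intersected at this z (z outside [2, 16.5]); the cylinder at (9.5, -4) does not reach this height (z outside [4, 13.5]); Combining (union): only the 20.5×20.5 cube is present, so the union is just that shape — boundary = 82.00 mm; (rotated 40° about Z; rotation is an isometry so areas/perimeters/island counts are preserved). So its perimeter = 82.00 mm. Layer 40 is larger (92.16 vs 82.00 mm).

layer 40 (z = 12.8 mm)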